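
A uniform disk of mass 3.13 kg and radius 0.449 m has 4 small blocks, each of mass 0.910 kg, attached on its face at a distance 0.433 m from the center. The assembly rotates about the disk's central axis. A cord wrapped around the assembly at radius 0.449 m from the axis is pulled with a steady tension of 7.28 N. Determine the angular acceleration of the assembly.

α ≈ 3.28 rad/s²

I_disk = ½MR² = ½(3.13)(0.449)² = 0.3155 kg·m².
I_blocks = 4·m·r² = 4(0.910)(0.433)² = 0.6825 kg·m².
Total I = 0.9980 kg·m².
τ = F r = (7.28)(0.449) = 3.269 N·m.
α = τ/I = 3.269/0.9980 = 3.275 rad/s².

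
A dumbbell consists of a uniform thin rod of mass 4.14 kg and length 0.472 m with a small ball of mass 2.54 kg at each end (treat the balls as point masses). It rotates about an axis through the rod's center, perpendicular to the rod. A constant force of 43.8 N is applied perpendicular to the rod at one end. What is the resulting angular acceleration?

α ≈ 28.7 rad/s²

I_rod = (1/12)ML² = (1/12)(4.14)(0.472)² = 0.07686 kg·m².
I_balls = 2·m·(L/2)² = 2(2.54)(0.2360)² = 0.2829 kg·m².
Total I = 0.3598 kg·m².
τ = F·(L/2) = (43.8)(0.236) = 10.34 N·m.
α = τ/I = 10.34/0.3598 = 28.73 rad/s².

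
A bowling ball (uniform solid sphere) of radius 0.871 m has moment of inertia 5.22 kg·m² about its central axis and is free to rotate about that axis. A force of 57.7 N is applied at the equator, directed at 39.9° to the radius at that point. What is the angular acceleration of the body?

Only the tangential component produces torque: τ = F R sinθ = (57.7)(0.871) sin 39.9° = 32.24 N·m.
Newton's second law for rotation, τ = Iα, gives α = τ/I = 32.24/5.220 = 6.176 rad/s².

α ≈ 6.18 rad/s²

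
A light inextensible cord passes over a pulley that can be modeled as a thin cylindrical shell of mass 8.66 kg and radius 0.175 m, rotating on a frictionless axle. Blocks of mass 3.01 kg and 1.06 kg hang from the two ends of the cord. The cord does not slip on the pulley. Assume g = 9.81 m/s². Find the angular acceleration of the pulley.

I = MR² = (8.66)(0.175)² = 0.2652 kg·m².
Heavier block: m₁g − T₁ = m₁a. Lighter block: T₂ − m₂g = m₂a.
Pulley: (T₁ − T₂)R = Iα = I(a/R), so T₁ − T₂ = (I/R²)a = 1·M_p a = 8.660·a.
Adding the three: (m₁ − m₂)g = (m₁ + m₂ + 8.660)a, so a = (3.01 − 1.06)(9.81)/(3.01 + 1.06 + 8.660) = 1.503 m/s².
α = a/R = 1.503/0.175 = 8.587 rad/s².

α ≈ 8.59 rad/s²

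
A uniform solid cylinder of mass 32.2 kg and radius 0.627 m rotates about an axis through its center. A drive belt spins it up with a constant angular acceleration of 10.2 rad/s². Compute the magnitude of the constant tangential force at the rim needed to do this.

F ≈ 103 N

I = ½MR² = (1/2)(32.2)(0.627)² = 6.329 kg·m².
The required torque is τ = Iα = (6.329)(10.20) = 64.56 N·m.
A tangential force at the rim gives τ = FR, so F = τ/R = 64.56/0.627 = 103.0 N.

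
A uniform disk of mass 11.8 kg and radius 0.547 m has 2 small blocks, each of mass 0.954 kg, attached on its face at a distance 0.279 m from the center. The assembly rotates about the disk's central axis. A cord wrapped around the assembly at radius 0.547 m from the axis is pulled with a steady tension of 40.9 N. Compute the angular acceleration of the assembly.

I_disk = ½MR² = ½(11.8)(0.547)² = 1.765 kg·m².
I_blocks = 2·m·r² = 2(0.954)(0.279)² = 0.1485 kg·m².
Total I = 1.914 kg·m².
τ = F r = (40.9)(0.547) = 22.37 N·m.
α = τ/I = 22.37/1.914 = 11.69 rad/s².

α ≈ 11.7 rad/s²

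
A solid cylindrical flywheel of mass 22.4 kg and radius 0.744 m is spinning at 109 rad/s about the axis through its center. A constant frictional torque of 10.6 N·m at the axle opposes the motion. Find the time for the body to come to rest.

t ≈ 63.8 s

I = ½MR² = (1/2)(22.4)(0.744)² = 6.200 kg·m².
The net torque has magnitude 10.6 N·m, opposing ω.
|α| = τ/I = 10.60/6.200 = 1.710 rad/s² (deceleration).
0 = ω₀ − |α|t ⇒ t = ω₀/|α| = 109/1.710 = 63.75 s.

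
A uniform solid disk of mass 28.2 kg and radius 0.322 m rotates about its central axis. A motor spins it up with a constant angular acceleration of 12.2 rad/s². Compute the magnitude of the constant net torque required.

I = ½MR² = (1/2)(28.2)(0.322)² = 1.462 kg·m².
τ = Iα = (1.462)(12.20) = 17.84 N·m.

τ ≈ 17.8 N·m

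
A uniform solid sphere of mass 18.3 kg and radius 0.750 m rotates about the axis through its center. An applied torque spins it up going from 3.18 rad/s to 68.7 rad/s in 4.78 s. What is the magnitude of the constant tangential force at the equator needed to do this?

F ≈ 75.3 N

I = (2/5)MR² = (2/5)(18.3)(0.750)² = 4.117 kg·m².
α = Δω/Δt = (68.7 − 3.18)/4.78 = 13.71 rad/s².
The required torque is τ = Iα = (4.117)(13.71) = 56.44 N·m.
A tangential force at the equator gives τ = FR, so F = τ/R = 56.44/0.750 = 75.25 N.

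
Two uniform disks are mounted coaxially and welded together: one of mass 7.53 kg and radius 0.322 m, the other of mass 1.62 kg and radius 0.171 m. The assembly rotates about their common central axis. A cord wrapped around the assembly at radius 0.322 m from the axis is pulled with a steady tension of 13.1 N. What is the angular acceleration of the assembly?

α ≈ 10.2 rad/s²

I = ½M₁R₁² + ½M₂R₂² = ½(7.53)(0.322)² + ½(1.62)(0.171)² = 0.4141 kg·m².
τ = F r = (13.1)(0.322) = 4.218 N·m.
α = τ/I = 4.218/0.4141 = 10.19 rad/s².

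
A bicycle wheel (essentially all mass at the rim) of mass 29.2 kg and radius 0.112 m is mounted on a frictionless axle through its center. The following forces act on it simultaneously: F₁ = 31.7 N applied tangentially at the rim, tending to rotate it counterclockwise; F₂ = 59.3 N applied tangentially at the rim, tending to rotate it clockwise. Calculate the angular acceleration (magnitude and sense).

α ≈ 8.44 rad/s², clockwise

I = MR² = (29.2)(0.112)² = 0.3663 kg·m².
Taking counterclockwise as positive: τ₁ = +(31.7)(0.112) = +3.550 N·m; τ₂ = −(59.3)(0.112) = −6.642 N·m.
Net torque τ = -3.091 N·m.
α = τ/I = -3.091/0.3663 = -8.439 rad/s².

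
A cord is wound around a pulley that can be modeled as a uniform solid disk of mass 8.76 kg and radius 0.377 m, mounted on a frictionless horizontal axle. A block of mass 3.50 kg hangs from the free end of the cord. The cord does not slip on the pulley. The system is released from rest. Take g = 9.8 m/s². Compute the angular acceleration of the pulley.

α ≈ 11.5 rad/s²

I = ½MR² = (1/2)(8.76)(0.377)² = 0.6225 kg·m².
Block: mg − T = ma. Pulley: TR = Iα. No-slip: a = αR, so T = (I/R²)a = 4.380·a.
Then mg = (m + 4.380)a, so a = (3.50)(9.8)/(3.50 + 4.380) = 4.353 m/s².
α = a/R = 4.353/0.377 = 11.55 rad/s².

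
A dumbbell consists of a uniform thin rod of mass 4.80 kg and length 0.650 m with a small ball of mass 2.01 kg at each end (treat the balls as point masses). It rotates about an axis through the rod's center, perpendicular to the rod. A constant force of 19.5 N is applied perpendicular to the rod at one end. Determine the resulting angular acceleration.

I_rod = (1/12)ML² = (1/12)(4.80)(0.650)² = 0.1690 kg·m².
I_balls = 2·m·(L/2)² = 2(2.01)(0.3250)² = 0.4246 kg·m².
Total I = 0.5936 kg·m².
τ = F·(L/2) = (19.5)(0.325) = 6.338 N·m.
α = τ/I = 6.338/0.5936 = 10.68 rad/s².

α ≈ 10.7 rad/s²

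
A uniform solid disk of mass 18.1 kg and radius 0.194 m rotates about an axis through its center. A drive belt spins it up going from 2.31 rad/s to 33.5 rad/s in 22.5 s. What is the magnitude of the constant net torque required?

I = ½MR² = (1/2)(18.1)(0.194)² = 0.3406 kg·m².
α = Δω/Δt = (33.5 − 2.31)/22.5 = 1.386 rad/s².
τ = Iα = (0.3406)(1.386) = 0.4722 N·m.

τ ≈ 0.472 N·m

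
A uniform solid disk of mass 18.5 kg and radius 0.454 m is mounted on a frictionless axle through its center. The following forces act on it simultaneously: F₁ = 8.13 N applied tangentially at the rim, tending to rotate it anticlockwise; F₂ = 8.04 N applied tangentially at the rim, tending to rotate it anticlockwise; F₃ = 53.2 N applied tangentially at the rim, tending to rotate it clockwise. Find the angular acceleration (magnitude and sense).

I = ½MR² = (1/2)(18.5)(0.454)² = 1.907 kg·m².
Taking anticlockwise as positive: τ₁ = +(8.13)(0.454) = +3.691 N·m; τ₂ = +(8.04)(0.454) = +3.650 N·m; τ₃ = −(53.2)(0.454) = −24.15 N·m.
Net torque τ = -16.81 N·m.
α = τ/I = -16.81/1.907 = -8.818 rad/s².

α ≈ 8.82 rad/s², clockwise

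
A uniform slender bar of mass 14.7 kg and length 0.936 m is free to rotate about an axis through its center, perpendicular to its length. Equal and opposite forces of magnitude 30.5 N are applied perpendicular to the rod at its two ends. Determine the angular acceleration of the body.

I = (1/12)ML² = (1/12)(14.7)(0.936)² = 1.073 kg·m².
The couple gives τ = F·(L/2) + F·(L/2) = F L = (30.5)(0.936) = 28.55 N·m.
Newton's second law for rotation, τ = Iα, gives α = τ/I = 28.55/1.073 = 26.60 rad/s².

α ≈ 26.6 rad/s²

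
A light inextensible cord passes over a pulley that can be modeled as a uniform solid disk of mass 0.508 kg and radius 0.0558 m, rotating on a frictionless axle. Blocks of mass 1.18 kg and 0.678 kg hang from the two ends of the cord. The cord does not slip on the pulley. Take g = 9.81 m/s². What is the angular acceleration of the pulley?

I = ½MR² = (1/2)(0.508)(0.0558)² = 0.0007909 kg·m².
Heavier block: m₁g − T₁ = m₁a. Lighter block: T₂ − m₂g = m₂a.
Pulley: (T₁ − T₂)R = Iα = I(a/R), so T₁ − T₂ = (I/R²)a = (1/2)M_p a = 0.2540·a.
Adding the three: (m₁ − m₂)g = (m₁ + m₂ + 0.2540)a, so a = (1.18 − 0.678)(9.81)/(1.18 + 0.678 + 0.2540) = 2.332 m/s².
α = a/R = 2.332/0.0558 = 41.79 rad/s².

α ≈ 41.8 rad/s²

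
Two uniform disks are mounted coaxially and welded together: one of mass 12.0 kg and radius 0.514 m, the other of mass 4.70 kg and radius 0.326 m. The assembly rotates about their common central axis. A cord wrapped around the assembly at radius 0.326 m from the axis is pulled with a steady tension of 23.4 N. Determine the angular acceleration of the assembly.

I = ½M₁R₁² + ½M₂R₂² = ½(12.0)(0.514)² + ½(4.70)(0.326)² = 1.835 kg·m².
τ = F r = (23.4)(0.326) = 7.628 N·m.
α = τ/I = 7.628/1.835 = 4.157 rad/s².

α ≈ 4.16 rad/s²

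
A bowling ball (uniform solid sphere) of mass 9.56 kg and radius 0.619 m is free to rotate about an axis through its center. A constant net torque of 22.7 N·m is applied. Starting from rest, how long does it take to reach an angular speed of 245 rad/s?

t ≈ 15.8 s

I = (2/5)MR² = (2/5)(9.56)(0.619)² = 1.465 kg·m².
α = τ/I = 22.7/1.465 = 15.49 rad/s².
ω = αt ⇒ t = ω/α = 245/15.49 = 15.81 s.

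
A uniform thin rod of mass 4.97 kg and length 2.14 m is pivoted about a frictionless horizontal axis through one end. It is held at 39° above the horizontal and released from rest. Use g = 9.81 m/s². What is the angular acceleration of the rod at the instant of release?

α ≈ 5.34 rad/s²

About the pivot, I = (1/3)ML² = (1/3)(4.97)(2.14)² = 7.587 kg·m².
The weight acts at the center, a distance L/2 = 1.070 m from the pivot; τ = Mg(L/2) cos 39° = 40.54 N·m.
α = τ/I = 40.54/7.587 = 5.344 rad/s².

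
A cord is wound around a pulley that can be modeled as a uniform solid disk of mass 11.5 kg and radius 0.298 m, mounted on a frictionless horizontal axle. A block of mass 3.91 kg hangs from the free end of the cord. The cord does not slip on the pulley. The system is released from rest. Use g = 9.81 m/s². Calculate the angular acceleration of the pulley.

α ≈ 13.3 rad/s²

I = ½MR² = (1/2)(11.5)(0.298)² = 0.5106 kg·m².
Block: mg − T = ma. Pulley: TR = Iα. No-slip: a = αR, so T = (I/R²)a = 5.750·a.
Then mg = (m + 5.750)a, so a = (3.91)(9.81)/(3.91 + 5.750) = 3.971 m/s².
α = a/R = 3.971/0.298 = 13.32 rad/s².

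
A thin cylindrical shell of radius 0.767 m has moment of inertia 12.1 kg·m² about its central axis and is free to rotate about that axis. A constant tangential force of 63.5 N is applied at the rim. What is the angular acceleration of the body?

α ≈ 4.03 rad/s²

τ = F R = (63.5)(0.767) = 48.70 N·m.
Newton's second law for rotation, τ = Iα, gives α = τ/I = 48.70/12.10 = 4.025 rad/s².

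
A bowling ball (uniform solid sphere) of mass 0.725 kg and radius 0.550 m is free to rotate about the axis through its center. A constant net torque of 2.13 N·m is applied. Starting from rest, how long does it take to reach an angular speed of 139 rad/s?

I = (2/5)MR² = (2/5)(0.725)(0.550)² = 0.08773 kg·m².
α = τ/I = 2.13/0.08773 = 24.28 rad/s².
ω = αt ⇒ t = ω/α = 139/24.28 = 5.725 s.

t ≈ 5.72 s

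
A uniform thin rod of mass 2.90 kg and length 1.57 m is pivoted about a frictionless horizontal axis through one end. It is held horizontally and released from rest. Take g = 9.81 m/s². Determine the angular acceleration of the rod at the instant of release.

α ≈ 9.37 rad/s²

About the pivot, I = (1/3)ML² = (1/3)(2.90)(1.57)² = 2.383 kg·m².
The weight acts at the center, a distance L/2 = 0.7850 m from the pivot; τ = Mg(L/2) = 22.33 N·m.
α = τ/I = 22.33/2.383 = 9.373 rad/s².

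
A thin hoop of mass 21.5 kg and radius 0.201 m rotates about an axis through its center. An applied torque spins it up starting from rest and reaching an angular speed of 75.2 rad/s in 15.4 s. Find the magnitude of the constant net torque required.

I = MR² = (21.5)(0.201)² = 0.8686 kg·m².
α = Δω/Δt = (75.2 − 0)/15.4 = 4.883 rad/s².
τ = Iα = (0.8686)(4.883) = 4.242 N·m.

τ ≈ 4.24 N·m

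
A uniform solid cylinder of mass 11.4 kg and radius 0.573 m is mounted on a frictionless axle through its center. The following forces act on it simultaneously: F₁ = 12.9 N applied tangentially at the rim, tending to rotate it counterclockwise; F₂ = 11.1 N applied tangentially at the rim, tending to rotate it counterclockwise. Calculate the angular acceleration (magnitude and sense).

I = ½MR² = (1/2)(11.4)(0.573)² = 1.871 kg·m².
Taking counterclockwise as positive: τ₁ = +(12.9)(0.573) = +7.392 N·m; τ₂ = +(11.1)(0.573) = +6.360 N·m.
Net torque τ = 13.75 N·m.
α = τ/I = 13.75/1.871 = 7.348 rad/s².

α ≈ 7.35 rad/s², counterclockwise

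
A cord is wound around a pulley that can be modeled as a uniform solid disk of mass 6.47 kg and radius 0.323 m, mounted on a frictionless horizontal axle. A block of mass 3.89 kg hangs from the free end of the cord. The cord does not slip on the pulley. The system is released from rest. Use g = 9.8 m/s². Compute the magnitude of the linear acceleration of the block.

I = ½MR² = (1/2)(6.47)(0.323)² = 0.3375 kg·m².
Block: mg − T = ma. Pulley: TR = Iα. No-slip: a = αR, so T = (I/R²)a = 3.235·a.
Then mg = (m + 3.235)a, so a = (3.89)(9.8)/(3.89 + 3.235) = 5.350 m/s².

a ≈ 5.35 m/s²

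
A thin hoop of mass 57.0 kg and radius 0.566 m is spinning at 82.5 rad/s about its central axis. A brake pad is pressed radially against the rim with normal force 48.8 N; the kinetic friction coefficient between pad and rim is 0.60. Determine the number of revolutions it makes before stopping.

≈ 597 revolutions

I = MR² = (57.0)(0.566)² = 18.26 kg·m².
Friction force f = μN = (0.60)(48.8) = 29.28 N at the rim; torque magnitude τ = fR = 16.57 N·m, opposing ω.
|α| = τ/I = 16.57/18.26 = 0.9076 rad/s² (deceleration).
ω² = ω₀² − 2|α|θ with ω = 0 ⇒ θ = ω₀²/(2|α|) = 3750 rad = 596.8 rev.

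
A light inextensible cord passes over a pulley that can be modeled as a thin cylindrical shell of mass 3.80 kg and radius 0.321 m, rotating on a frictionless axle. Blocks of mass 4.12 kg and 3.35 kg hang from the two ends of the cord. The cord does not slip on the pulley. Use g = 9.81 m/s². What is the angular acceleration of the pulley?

α ≈ 2.09 rad/s²

I = MR² = (3.80)(0.321)² = 0.3916 kg·m².
Heavier block: m₁g − T₁ = m₁a. Lighter block: T₂ − m₂g = m₂a.
Pulley: (T₁ − T₂)R = Iα = I(a/R), so T₁ − T₂ = (I/R²)a = 1·M_p a = 3.800·a.
Adding the three: (m₁ − m₂)g = (m₁ + m₂ + 3.800)a, so a = (4.12 − 3.35)(9.81)/(4.12 + 3.35 + 3.800) = 0.6702 m/s².
α = a/R = 0.6702/0.321 = 2.088 rad/s².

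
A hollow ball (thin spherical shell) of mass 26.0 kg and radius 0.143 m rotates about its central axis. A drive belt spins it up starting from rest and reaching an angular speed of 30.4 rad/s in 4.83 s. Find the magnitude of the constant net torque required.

I = (2/3)MR² = (2/3)(26.0)(0.143)² = 0.3544 kg·m².
α = Δω/Δt = (30.4 − 0)/4.83 = 6.294 rad/s².
τ = Iα = (0.3544)(6.294) = 2.231 N·m.

τ ≈ 2.23 N·m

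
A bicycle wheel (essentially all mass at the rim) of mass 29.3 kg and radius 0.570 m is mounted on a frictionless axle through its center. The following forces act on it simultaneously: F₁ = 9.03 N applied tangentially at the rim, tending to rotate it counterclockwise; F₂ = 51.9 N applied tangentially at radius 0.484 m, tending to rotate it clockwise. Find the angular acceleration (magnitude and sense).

I = MR² = (29.3)(0.570)² = 9.520 kg·m².
Taking counterclockwise as positive: τ₁ = +(9.03)(0.570) = +5.147 N·m; τ₂ = −(51.9)(0.484) = −25.12 N·m.
Net torque τ = -19.97 N·m.
α = τ/I = -19.97/9.520 = -2.098 rad/s².

α ≈ 2.10 rad/s², clockwise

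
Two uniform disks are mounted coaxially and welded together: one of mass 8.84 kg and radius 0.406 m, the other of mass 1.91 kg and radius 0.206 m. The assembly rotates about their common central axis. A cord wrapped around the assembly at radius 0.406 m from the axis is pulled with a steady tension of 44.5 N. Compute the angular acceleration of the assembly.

I = ½M₁R₁² + ½M₂R₂² = ½(8.84)(0.406)² + ½(1.91)(0.206)² = 0.7691 kg·m².
τ = F r = (44.5)(0.406) = 18.07 N·m.
α = τ/I = 18.07/0.7691 = 23.49 rad/s².

α ≈ 23.5 rad/s²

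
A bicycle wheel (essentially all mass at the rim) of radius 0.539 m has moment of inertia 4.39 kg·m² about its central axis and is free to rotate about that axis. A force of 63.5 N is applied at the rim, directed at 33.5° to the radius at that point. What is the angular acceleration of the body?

α ≈ 4.30 rad/s²

Only the tangential component produces torque: τ = F R sinθ = (63.5)(0.539) sin 33.5° = 18.89 N·m.
From τ = Iα: α = 18.89/4.390 = 4.303 rad/s².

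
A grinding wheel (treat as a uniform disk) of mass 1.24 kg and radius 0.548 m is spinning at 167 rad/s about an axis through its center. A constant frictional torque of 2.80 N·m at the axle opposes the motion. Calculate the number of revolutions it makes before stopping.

≈ 148 revolutions

I = ½MR² = (1/2)(1.24)(0.548)² = 0.1862 kg·m².
The net torque has magnitude 2.80 N·m, opposing ω.
|α| = τ/I = 2.800/0.1862 = 15.04 rad/s² (deceleration).
ω² = ω₀² − 2|α|θ with ω = 0 ⇒ θ = ω₀²/(2|α|) = 927.3 rad = 147.6 rev.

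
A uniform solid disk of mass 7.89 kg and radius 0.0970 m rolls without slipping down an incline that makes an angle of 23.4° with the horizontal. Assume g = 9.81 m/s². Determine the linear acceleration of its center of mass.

a ≈ 2.60 m/s²

Translation along the incline: Mg sinθ − f = Ma.
Rotation about the center: fR = Iα with I = ½MR². No-slip gives a = αR, so f = (I/R²)a = (1/2)M a.
Substituting: Mg sinθ = (1 + 0.5000)Ma, so a = g sinθ/(1 + 0.5000) = (9.81) sin 23.4° / 1.500 = 2.597 m/s².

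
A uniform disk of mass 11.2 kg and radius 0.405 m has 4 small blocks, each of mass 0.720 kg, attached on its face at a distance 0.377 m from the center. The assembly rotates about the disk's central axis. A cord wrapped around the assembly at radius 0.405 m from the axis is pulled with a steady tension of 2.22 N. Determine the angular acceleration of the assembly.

α ≈ 0.677 rad/s²

I_disk = ½MR² = ½(11.2)(0.405)² = 0.9185 kg·m².
I_blocks = 4·m·r² = 4(0.720)(0.377)² = 0.4093 kg·m².
Total I = 1.328 kg·m².
τ = F r = (2.22)(0.405) = 0.8991 N·m.
α = τ/I = 0.8991/1.328 = 0.6771 rad/s².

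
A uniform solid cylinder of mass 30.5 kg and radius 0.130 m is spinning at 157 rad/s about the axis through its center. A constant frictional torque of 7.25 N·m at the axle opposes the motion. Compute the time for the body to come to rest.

t ≈ 5.58 s

I = ½MR² = (1/2)(30.5)(0.130)² = 0.2577 kg·m².
The net torque has magnitude 7.25 N·m, opposing ω.
|α| = τ/I = 7.250/0.2577 = 28.13 rad/s² (deceleration).
0 = ω₀ − |α|t ⇒ t = ω₀/|α| = 157/28.13 = 5.581 s.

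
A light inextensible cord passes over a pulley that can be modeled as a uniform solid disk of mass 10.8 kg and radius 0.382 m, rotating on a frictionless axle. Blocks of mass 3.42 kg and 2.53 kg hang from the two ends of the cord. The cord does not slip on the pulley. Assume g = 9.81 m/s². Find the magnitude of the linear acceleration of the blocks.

I = ½MR² = (1/2)(10.8)(0.382)² = 0.7880 kg·m².
Heavier block: m₁g − T₁ = m₁a. Lighter block: T₂ − m₂g = m₂a.
Pulley: (T₁ − T₂)R = Iα = I(a/R), so T₁ − T₂ = (I/R²)a = (1/2)M_p a = 5.400·a.
Adding the three: (m₁ − m₂)g = (m₁ + m₂ + 5.400)a, so a = (3.42 − 2.53)(9.81)/(3.42 + 2.53 + 5.400) = 0.7692 m/s².

a ≈ 0.769 m/s²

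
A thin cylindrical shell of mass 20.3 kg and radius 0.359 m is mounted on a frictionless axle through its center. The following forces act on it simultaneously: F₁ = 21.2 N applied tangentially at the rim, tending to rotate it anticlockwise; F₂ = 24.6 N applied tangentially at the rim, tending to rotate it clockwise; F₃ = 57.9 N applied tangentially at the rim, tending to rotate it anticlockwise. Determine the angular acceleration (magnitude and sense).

I = MR² = (20.3)(0.359)² = 2.616 kg·m².
Taking anticlockwise as positive: τ₁ = +(21.2)(0.359) = +7.611 N·m; τ₂ = −(24.6)(0.359) = −8.831 N·m; τ₃ = +(57.9)(0.359) = +20.79 N·m.
Net torque τ = 19.57 N·m.
α = τ/I = 19.57/2.616 = 7.478 rad/s².

α ≈ 7.48 rad/s², anticlockwise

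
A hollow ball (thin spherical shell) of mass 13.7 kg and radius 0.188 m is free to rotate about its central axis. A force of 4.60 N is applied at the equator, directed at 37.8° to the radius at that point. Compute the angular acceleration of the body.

I = (2/3)MR² = (2/3)(13.7)(0.188)² = 0.3228 kg·m².
Only the tangential component produces torque: τ = F R sinθ = (4.60)(0.188) sin 37.8° = 0.5300 N·m.
Newton's second law for rotation, τ = Iα, gives α = τ/I = 0.5300/0.3228 = 1.642 rad/s².

α ≈ 1.64 rad/s²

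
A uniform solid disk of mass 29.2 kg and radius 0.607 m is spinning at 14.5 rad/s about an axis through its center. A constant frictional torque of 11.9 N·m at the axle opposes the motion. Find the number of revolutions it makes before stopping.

I = ½MR² = (1/2)(29.2)(0.607)² = 5.379 kg·m².
The net torque has magnitude 11.9 N·m, opposing ω.
|α| = τ/I = 11.90/5.379 = 2.212 rad/s² (deceleration).
ω² = ω₀² − 2|α|θ with ω = 0 ⇒ θ = ω₀²/(2|α|) = 47.52 rad = 7.563 rev.

≈ 7.56 revolutions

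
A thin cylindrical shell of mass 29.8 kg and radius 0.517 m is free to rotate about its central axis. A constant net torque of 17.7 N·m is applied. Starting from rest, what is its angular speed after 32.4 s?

I = MR² = (29.8)(0.517)² = 7.965 kg·m².
α = τ/I = 17.7/7.965 = 2.222 rad/s².
ω = ω₀ + αt = 0 + (2.222)(32.4) = 72.00 rad/s.

ω ≈ 72.0 rad/s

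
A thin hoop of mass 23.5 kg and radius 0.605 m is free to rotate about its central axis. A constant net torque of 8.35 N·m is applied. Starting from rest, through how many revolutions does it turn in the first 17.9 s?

I = MR² = (23.5)(0.605)² = 8.602 kg·m².
α = τ/I = 8.35/8.602 = 0.9708 rad/s².
θ = ½αt² = ½(0.9708)(17.9)² = 155.5 rad.
Revolutions = θ/(2π) = 24.75.

≈ 24.8 revolutions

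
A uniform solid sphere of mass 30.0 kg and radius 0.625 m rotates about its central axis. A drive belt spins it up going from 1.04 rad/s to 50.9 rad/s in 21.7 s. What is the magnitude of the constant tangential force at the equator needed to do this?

I = (2/5)MR² = (2/5)(30.0)(0.625)² = 4.688 kg·m².
α = Δω/Δt = (50.9 − 1.04)/21.7 = 2.298 rad/s².
The required torque is τ = Iα = (4.688)(2.298) = 10.77 N·m.
A tangential force at the equator gives τ = FR, so F = τ/R = 10.77/0.625 = 17.23 N.

F ≈ 17.2 N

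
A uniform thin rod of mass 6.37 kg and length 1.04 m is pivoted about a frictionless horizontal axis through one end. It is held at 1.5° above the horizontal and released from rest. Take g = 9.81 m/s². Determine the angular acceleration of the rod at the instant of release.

α ≈ 14.1 rad/s²

About the pivot, I = (1/3)ML² = (1/3)(6.37)(1.04)² = 2.297 kg·m².
The weight acts at the center, a distance L/2 = 0.5200 m from the pivot; τ = Mg(L/2) cos 1.5° = 32.48 N·m.
α = τ/I = 32.48/2.297 = 14.14 rad/s².
(Equivalently α = (3g/(2L)) cos 1.5° = 14.14 rad/s².)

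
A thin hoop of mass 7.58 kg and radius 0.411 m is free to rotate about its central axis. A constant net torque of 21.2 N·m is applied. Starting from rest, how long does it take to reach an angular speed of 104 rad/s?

t ≈ 6.28 s

I = MR² = (7.58)(0.411)² = 1.280 kg·m².
α = τ/I = 21.2/1.280 = 16.56 rad/s².
ω = αt ⇒ t = ω/α = 104/16.56 = 6.281 s.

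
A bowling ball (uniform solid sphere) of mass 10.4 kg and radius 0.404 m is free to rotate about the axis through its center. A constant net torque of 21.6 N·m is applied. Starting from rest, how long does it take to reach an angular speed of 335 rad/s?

I = (2/5)MR² = (2/5)(10.4)(0.404)² = 0.6790 kg·m².
α = τ/I = 21.6/0.6790 = 31.81 rad/s².
ω = αt ⇒ t = ω/α = 335/31.81 = 10.53 s.

t ≈ 10.5 s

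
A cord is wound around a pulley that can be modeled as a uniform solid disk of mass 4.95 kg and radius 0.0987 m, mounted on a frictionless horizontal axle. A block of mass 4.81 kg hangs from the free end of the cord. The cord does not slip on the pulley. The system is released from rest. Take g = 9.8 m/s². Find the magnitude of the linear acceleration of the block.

a ≈ 6.47 m/s²

I = ½MR² = (1/2)(4.95)(0.0987)² = 0.02411 kg·m².
Block: mg − T = ma. Pulley: TR = Iα. No-slip: a = αR, so T = (I/R²)a = 2.475·a.
Then mg = (m + 2.475)a, so a = (4.81)(9.8)/(4.81 + 2.475) = 6.471 m/s².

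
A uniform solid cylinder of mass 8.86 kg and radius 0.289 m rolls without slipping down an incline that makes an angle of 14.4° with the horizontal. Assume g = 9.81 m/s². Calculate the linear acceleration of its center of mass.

a ≈ 1.63 m/s²

Translation along the incline: Mg sinθ − f = Ma.
Rotation about the center: fR = Iα with I = ½MR². No-slip gives a = αR, so f = (I/R²)a = (1/2)M a.
Substituting: Mg sinθ = (1 + 0.5000)Ma, so a = g sinθ/(1 + 0.5000) = (9.81) sin 14.4° / 1.500 = 1.626 m/s².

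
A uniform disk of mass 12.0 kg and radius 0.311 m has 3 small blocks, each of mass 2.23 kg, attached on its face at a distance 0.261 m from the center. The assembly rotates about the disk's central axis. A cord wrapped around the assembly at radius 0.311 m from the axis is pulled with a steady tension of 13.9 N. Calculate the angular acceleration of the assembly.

I_disk = ½MR² = ½(12.0)(0.311)² = 0.5803 kg·m².
I_blocks = 3·m·r² = 3(2.23)(0.261)² = 0.4557 kg·m².
Total I = 1.036 kg·m².
τ = F r = (13.9)(0.311) = 4.323 N·m.
α = τ/I = 4.323/1.036 = 4.172 rad/s².

α ≈ 4.17 rad/s²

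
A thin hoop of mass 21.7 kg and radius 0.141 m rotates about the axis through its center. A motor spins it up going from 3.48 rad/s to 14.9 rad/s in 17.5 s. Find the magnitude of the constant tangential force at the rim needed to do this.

I = MR² = (21.7)(0.141)² = 0.4314 kg·m².
α = Δω/Δt = (14.9 − 3.48)/17.5 = 0.6526 rad/s².
The required torque is τ = Iα = (0.4314)(0.6526) = 0.2815 N·m.
A tangential force at the rim gives τ = FR, so F = τ/R = 0.2815/0.141 = 1.997 N.

F ≈ 2.00 N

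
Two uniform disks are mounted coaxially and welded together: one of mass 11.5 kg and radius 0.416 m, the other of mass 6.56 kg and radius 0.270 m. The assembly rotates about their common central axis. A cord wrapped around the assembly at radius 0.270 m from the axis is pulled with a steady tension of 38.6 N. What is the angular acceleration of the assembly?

α ≈ 8.44 rad/s²

I = ½M₁R₁² + ½M₂R₂² = ½(11.5)(0.416)² + ½(6.56)(0.270)² = 1.234 kg·m².
τ = F r = (38.6)(0.270) = 10.42 N·m.
α = τ/I = 10.42/1.234 = 8.444 rad/s².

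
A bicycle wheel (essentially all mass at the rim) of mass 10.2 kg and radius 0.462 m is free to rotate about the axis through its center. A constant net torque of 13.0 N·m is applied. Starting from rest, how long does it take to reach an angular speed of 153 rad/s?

t ≈ 25.6 s

I = MR² = (10.2)(0.462)² = 2.177 kg·m².
α = τ/I = 13.0/2.177 = 5.971 rad/s².
ω = αt ⇒ t = ω/α = 153/5.971 = 25.62 s.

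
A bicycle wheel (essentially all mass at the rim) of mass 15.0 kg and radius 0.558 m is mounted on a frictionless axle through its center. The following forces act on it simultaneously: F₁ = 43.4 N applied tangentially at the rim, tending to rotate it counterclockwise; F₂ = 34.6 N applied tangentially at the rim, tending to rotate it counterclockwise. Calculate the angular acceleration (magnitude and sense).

I = MR² = (15.0)(0.558)² = 4.670 kg·m².
Taking counterclockwise as positive: τ₁ = +(43.4)(0.558) = +24.22 N·m; τ₂ = +(34.6)(0.558) = +19.31 N·m.
Net torque τ = 43.52 N·m.
α = τ/I = 43.52/4.670 = 9.319 rad/s².

α ≈ 9.32 rad/s², counterclockwise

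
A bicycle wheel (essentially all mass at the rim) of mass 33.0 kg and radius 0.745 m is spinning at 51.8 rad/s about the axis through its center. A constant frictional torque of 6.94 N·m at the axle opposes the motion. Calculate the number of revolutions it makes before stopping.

I = MR² = (33.0)(0.745)² = 18.32 kg·m².
The net torque has magnitude 6.94 N·m, opposing ω.
|α| = τ/I = 6.940/18.32 = 0.3789 rad/s² (deceleration).
ω² = ω₀² − 2|α|θ with ω = 0 ⇒ θ = ω₀²/(2|α|) = 3541 rad = 563.5 rev.

≈ 564 revolutions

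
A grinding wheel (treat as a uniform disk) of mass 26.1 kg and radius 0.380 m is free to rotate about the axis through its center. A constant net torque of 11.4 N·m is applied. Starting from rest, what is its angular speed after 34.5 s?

I = ½MR² = (1/2)(26.1)(0.380)² = 1.884 kg·m².
α = τ/I = 11.4/1.884 = 6.050 rad/s².
ω = ω₀ + αt = 0 + (6.050)(34.5) = 208.7 rad/s.

ω ≈ 209 rad/s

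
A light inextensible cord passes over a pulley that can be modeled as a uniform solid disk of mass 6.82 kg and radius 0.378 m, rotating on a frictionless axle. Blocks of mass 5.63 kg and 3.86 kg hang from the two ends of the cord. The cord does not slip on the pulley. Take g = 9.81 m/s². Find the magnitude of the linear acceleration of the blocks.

I = ½MR² = (1/2)(6.82)(0.378)² = 0.4872 kg·m².
Heavier block: m₁g − T₁ = m₁a. Lighter block: T₂ − m₂g = m₂a.
Pulley: (T₁ − T₂)R = Iα = I(a/R), so T₁ − T₂ = (I/R²)a = (1/2)M_p a = 3.410·a.
Adding the three: (m₁ − m₂)g = (m₁ + m₂ + 3.410)a, so a = (5.63 − 3.86)(9.81)/(5.63 + 3.86 + 3.410) = 1.346 m/s².

a ≈ 1.35 m/s²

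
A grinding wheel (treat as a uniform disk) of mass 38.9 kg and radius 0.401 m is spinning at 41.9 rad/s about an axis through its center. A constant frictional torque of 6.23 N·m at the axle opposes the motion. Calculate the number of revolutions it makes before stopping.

≈ 70.1 revolutions

I = ½MR² = (1/2)(38.9)(0.401)² = 3.128 kg·m².
The net torque has magnitude 6.23 N·m, opposing ω.
|α| = τ/I = 6.230/3.128 = 1.992 rad/s² (deceleration).
ω² = ω₀² − 2|α|θ with ω = 0 ⇒ θ = ω₀²/(2|α|) = 440.7 rad = 70.14 rev.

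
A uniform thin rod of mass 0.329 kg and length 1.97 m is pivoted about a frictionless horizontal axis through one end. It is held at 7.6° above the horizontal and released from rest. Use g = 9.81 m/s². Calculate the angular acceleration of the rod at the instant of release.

α ≈ 7.40 rad/s²

About the pivot, I = (1/3)ML² = (1/3)(0.329)(1.97)² = 0.4256 kg·m².
The weight acts at the center, a distance L/2 = 0.9850 m from the pivot; τ = Mg(L/2) cos 7.6° = 3.151 N·m.
α = τ/I = 3.151/0.4256 = 7.404 rad/s².
(Equivalently α = (3g/(2L)) cos 7.6° = 7.404 rad/s².)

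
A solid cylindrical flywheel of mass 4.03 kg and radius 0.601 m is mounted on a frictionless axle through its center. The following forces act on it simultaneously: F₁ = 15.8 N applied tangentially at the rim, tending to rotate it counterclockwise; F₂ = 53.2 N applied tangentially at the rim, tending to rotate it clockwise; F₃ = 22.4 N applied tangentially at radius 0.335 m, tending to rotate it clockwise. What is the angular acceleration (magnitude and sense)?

α ≈ 41.2 rad/s², clockwise

I = ½MR² = (1/2)(4.03)(0.601)² = 0.7278 kg·m².
Taking counterclockwise as positive: τ₁ = +(15.8)(0.601) = +9.496 N·m; τ₂ = −(53.2)(0.601) = −31.97 N·m; τ₃ = −(22.4)(0.335) = −7.504 N·m.
Net torque τ = -29.98 N·m.
α = τ/I = -29.98/0.7278 = -41.19 rad/s².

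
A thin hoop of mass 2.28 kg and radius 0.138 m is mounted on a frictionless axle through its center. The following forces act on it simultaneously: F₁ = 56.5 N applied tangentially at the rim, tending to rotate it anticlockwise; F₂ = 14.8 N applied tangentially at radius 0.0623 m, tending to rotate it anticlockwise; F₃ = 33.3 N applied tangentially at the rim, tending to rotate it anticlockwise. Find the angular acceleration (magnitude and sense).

I = MR² = (2.28)(0.138)² = 0.04342 kg·m².
Taking anticlockwise as positive: τ₁ = +(56.5)(0.138) = +7.797 N·m; τ₂ = +(14.8)(0.0623) = +0.9220 N·m; τ₃ = +(33.3)(0.138) = +4.595 N·m.
Net torque τ = 13.31 N·m.
α = τ/I = 13.31/0.04342 = 306.6 rad/s².

α ≈ 307 rad/s², anticlockwise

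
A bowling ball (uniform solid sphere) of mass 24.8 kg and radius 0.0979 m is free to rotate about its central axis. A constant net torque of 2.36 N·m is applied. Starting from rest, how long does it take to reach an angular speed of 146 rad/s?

t ≈ 5.88 s

I = (2/5)MR² = (2/5)(24.8)(0.0979)² = 0.09508 kg·m².
α = τ/I = 2.36/0.09508 = 24.82 rad/s².
ω = αt ⇒ t = ω/α = 146/24.82 = 5.882 s.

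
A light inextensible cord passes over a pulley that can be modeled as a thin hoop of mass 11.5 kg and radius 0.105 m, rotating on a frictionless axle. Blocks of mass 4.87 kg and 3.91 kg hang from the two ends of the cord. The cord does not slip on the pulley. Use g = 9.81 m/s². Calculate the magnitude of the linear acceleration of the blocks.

I = MR² = (11.5)(0.105)² = 0.1268 kg·m².
Heavier block: m₁g − T₁ = m₁a. Lighter block: T₂ − m₂g = m₂a.
Pulley: (T₁ − T₂)R = Iα = I(a/R), so T₁ − T₂ = (I/R²)a = 1·M_p a = 11.50·a.
Adding the three: (m₁ − m₂)g = (m₁ + m₂ + 11.50)a, so a = (4.87 − 3.91)(9.81)/(4.87 + 3.91 + 11.50) = 0.4644 m/s².

a ≈ 0.464 m/s²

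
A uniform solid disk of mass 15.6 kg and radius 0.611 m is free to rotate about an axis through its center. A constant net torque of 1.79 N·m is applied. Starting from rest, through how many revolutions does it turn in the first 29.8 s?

I = ½MR² = (1/2)(15.6)(0.611)² = 2.912 kg·m².
α = τ/I = 1.79/2.912 = 0.6147 rad/s².
θ = ½αt² = ½(0.6147)(29.8)² = 272.9 rad.
Revolutions = θ/(2π) = 43.44.

≈ 43.4 revolutions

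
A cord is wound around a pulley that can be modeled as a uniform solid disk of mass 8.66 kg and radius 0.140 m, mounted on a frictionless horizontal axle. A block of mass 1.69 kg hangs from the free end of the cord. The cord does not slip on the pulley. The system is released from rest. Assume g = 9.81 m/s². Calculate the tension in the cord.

I = ½MR² = (1/2)(8.66)(0.140)² = 0.08487 kg·m².
Block: mg − T = ma. Pulley: TR = Iα. No-slip: a = αR, so T = (I/R²)a = 4.330·a.
Then mg = (m + 4.330)a, so a = (1.69)(9.81)/(1.69 + 4.330) = 2.754 m/s².
T = 4.330·a = 11.92 N.

T ≈ 11.9 N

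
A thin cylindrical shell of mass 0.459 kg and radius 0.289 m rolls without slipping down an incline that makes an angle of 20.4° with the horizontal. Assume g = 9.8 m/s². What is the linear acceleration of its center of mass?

Translation along the incline: Mg sinθ − f = Ma.
Rotation about the center: fR = Iα with I = MR². No-slip gives a = αR, so f = (I/R²)a = M a.
Substituting: Mg sinθ = (1 + 1.000)Ma, so a = g sinθ/(1 + 1.000) = (9.8) sin 20.4° / 2.000 = 1.708 m/s².

a ≈ 1.71 m/s²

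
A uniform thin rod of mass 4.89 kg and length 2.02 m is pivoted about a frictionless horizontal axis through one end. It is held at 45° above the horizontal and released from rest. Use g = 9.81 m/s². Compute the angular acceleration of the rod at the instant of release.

α ≈ 5.15 rad/s²

About the pivot, I = (1/3)ML² = (1/3)(4.89)(2.02)² = 6.651 kg·m².
The weight acts at the center, a distance L/2 = 1.010 m from the pivot; τ = Mg(L/2) cos 45° = 34.26 N·m.
α = τ/I = 34.26/6.651 = 5.151 rad/s².
(Equivalently α = (3g/(2L)) cos 45° = 5.151 rad/s².)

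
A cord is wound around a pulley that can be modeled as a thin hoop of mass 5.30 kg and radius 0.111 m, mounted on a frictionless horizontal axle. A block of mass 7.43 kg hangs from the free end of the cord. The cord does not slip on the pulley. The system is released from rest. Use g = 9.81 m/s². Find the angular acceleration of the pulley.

α ≈ 51.6 rad/s²

I = MR² = (5.30)(0.111)² = 0.06530 kg·m².
Block: mg − T = ma. Pulley: TR = Iα. No-slip: a = αR, so T = (I/R²)a = 5.300·a.
Then mg = (m + 5.300)a, so a = (7.43)(9.81)/(7.43 + 5.300) = 5.726 m/s².
α = a/R = 5.726/0.111 = 51.58 rad/s².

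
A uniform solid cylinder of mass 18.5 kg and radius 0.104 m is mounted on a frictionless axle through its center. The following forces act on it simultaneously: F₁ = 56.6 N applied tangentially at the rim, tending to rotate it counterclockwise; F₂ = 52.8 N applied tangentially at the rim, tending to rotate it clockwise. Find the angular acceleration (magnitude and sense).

α ≈ 3.95 rad/s², counterclockwise

I = ½MR² = (1/2)(18.5)(0.104)² = 0.1000 kg·m².
Taking counterclockwise as positive: τ₁ = +(56.6)(0.104) = +5.886 N·m; τ₂ = −(52.8)(0.104) = −5.491 N·m.
Net torque τ = 0.3952 N·m.
α = τ/I = 0.3952/0.1000 = 3.950 rad/s².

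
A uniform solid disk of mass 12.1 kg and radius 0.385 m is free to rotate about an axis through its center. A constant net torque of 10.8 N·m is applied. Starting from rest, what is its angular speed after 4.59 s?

ω ≈ 55.3 rad/s

I = ½MR² = (1/2)(12.1)(0.385)² = 0.8968 kg·m².
α = τ/I = 10.8/0.8968 = 12.04 rad/s².
ω = ω₀ + αt = 0 + (12.04)(4.59) = 55.28 rad/s.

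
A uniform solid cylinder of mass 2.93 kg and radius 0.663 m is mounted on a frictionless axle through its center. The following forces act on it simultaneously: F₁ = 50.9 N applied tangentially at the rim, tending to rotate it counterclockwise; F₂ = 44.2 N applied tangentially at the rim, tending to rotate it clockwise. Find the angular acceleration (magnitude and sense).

α ≈ 6.90 rad/s², counterclockwise

I = ½MR² = (1/2)(2.93)(0.663)² = 0.6440 kg·m².
Taking counterclockwise as positive: τ₁ = +(50.9)(0.663) = +33.75 N·m; τ₂ = −(44.2)(0.663) = −29.30 N·m.
Net torque τ = 4.442 N·m.
α = τ/I = 4.442/0.6440 = 6.898 rad/s².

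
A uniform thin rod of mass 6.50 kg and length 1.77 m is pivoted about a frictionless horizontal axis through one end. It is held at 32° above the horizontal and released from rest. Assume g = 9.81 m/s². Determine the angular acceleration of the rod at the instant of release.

α ≈ 7.05 rad/s²

About the pivot, I = (1/3)ML² = (1/3)(6.50)(1.77)² = 6.788 kg·m².
The weight acts at the center, a distance L/2 = 0.8850 m from the pivot; τ = Mg(L/2) cos 32° = 47.86 N·m.
α = τ/I = 47.86/6.788 = 7.050 rad/s².
(Equivalently α = (3g/(2L)) cos 32° = 7.050 rad/s².)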